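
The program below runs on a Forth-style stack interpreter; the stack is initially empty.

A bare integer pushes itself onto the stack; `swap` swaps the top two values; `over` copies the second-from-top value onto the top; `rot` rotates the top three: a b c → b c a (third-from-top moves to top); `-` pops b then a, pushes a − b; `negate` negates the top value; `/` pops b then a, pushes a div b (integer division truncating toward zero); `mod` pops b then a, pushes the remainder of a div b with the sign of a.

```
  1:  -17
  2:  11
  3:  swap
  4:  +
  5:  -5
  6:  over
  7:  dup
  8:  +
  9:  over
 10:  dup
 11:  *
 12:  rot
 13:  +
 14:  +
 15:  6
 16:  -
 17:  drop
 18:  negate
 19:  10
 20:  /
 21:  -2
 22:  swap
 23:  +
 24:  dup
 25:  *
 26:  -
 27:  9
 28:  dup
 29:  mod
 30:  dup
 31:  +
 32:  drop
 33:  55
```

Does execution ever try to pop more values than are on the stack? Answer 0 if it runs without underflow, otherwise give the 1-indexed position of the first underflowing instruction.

-17     [-17]
11      [-17, 11]
swap    [11, -17]
+       [-6]
-5      [-6, -5]
over    [-6, -5, -6]
dup     [-6, -5, -6, -6]
+       [-6, -5, -12]
over    [-6, -5, -12, -5]
dup     [-6, -5, -12, -5, -5]
*       [-6, -5, -12, 25]
rot     [-6, -12, 25, -5]
+       [-6, -12, 20]
+       [-6, 8]
6       [-6, 8, 6]
-       [-6, 2]
drop    [-6]
negate  [6]
10      [6, 10]
/       [0]
-2      [0, -2]
swap    [-2, 0]
+       [-2]
dup     [-2, -2]
*       [4]
-  — needs 2 operands, stack has 1 → underflow

26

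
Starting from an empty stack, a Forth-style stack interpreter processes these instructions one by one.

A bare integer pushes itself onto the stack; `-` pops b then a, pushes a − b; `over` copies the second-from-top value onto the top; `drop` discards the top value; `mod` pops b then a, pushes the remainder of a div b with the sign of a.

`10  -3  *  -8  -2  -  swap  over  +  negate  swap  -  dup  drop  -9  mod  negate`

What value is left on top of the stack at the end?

-6

10     : [10]
-3     : [10, -3]
*      : [-30]
-8     : [-30, -8]
-2     : [-30, -8, -2]
-      : [-30, -6]
swap   : [-6, -30]
over   : [-6, -30, -6]
+      : [-6, -36]
negate : [-6, 36]
swap   : [36, -6]
-      : [42]
dup    : [42, 42]
drop   : [42]
-9     : [42, -9]
mod    : [6]
negate : [-6]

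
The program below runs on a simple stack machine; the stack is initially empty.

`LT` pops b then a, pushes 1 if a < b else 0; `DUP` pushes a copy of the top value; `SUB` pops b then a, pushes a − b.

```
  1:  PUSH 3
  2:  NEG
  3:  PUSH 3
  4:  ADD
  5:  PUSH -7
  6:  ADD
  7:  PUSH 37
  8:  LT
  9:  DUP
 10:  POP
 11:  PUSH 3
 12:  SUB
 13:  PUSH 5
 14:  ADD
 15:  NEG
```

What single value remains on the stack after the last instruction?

PUSH 3   [3]
NEG      [-3]
PUSH 3   [-3, 3]
ADD      [0]
PUSH -7  [0, -7]
ADD      [-7]
PUSH 37  [-7, 37]
LT       [1]
DUP      [1, 1]
POP      [1]
PUSH 3   [1, 3]
SUB      [-2]
PUSH 5   [-2, 5]
ADD      [3]
NEG      [-3]

-3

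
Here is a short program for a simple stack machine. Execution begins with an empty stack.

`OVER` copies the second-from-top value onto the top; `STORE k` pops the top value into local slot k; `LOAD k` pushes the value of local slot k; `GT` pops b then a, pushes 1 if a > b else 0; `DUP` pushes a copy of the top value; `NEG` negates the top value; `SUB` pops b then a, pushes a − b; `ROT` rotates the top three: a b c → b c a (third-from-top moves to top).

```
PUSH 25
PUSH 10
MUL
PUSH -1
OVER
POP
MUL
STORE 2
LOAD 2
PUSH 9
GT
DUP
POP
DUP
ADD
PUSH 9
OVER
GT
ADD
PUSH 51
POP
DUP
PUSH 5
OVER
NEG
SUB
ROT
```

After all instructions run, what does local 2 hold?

PUSH 25  25
PUSH 10  25 10
MUL      250
PUSH -1  250 -1
OVER     250 -1 250
POP      250 -1
MUL      -250
STORE 2  (empty)
LOAD 2   -250
PUSH 9   -250 9
GT       0
DUP      0 0
POP      0
DUP      0 0
ADD      0
PUSH 9   0 9
OVER     0 9 0
GT       0 1
ADD      1
PUSH 51  1 51
POP      1
DUP      1 1
PUSH 5   1 1 5
OVER     1 1 5 1
NEG      1 1 5 -1
SUB      1 1 6
ROT      1 6 1

-250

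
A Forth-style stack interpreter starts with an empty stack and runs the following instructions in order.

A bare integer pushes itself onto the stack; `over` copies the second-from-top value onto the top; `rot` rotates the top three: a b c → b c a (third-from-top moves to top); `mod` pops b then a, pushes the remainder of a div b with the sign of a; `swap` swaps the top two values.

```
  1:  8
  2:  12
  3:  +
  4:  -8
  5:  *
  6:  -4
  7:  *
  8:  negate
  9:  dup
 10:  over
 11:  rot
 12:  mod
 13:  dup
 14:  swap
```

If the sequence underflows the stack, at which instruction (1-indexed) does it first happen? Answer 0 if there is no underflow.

0

8      : [8]
12     : [8, 12]
+      : [20]
-8     : [20, -8]
*      : [-160]
-4     : [-160, -4]
*      : [640]
negate : [-640]
dup    : [-640, -640]
over   : [-640, -640, -640]
rot    : [-640, -640, -640]
mod    : [-640, 0]
dup    : [-640, 0, 0]
swap   : [-640, 0, 0]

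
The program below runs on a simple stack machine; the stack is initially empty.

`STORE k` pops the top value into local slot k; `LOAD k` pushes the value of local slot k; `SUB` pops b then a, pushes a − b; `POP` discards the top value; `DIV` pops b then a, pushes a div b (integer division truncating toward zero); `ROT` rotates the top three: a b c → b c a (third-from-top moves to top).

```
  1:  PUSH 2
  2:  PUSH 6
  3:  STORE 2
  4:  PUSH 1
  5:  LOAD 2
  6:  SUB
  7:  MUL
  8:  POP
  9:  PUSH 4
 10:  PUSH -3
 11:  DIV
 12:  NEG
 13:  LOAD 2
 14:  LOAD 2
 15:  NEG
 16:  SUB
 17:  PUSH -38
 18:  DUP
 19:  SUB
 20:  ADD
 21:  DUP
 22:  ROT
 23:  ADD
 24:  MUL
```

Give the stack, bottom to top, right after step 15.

PUSH 2  -> 2
PUSH 6  -> 2 6
STORE 2 -> 2
PUSH 1  -> 2 1
LOAD 2  -> 2 1 6
SUB     -> 2 -5
MUL     -> -10
POP     -> (empty)
PUSH 4  -> 4
PUSH -3 -> 4 -3
DIV     -> -1
NEG     -> 1
LOAD 2  -> 1 6
LOAD 2  -> 1 6 6
NEG     -> 1 6 -6

[1, 6, -6]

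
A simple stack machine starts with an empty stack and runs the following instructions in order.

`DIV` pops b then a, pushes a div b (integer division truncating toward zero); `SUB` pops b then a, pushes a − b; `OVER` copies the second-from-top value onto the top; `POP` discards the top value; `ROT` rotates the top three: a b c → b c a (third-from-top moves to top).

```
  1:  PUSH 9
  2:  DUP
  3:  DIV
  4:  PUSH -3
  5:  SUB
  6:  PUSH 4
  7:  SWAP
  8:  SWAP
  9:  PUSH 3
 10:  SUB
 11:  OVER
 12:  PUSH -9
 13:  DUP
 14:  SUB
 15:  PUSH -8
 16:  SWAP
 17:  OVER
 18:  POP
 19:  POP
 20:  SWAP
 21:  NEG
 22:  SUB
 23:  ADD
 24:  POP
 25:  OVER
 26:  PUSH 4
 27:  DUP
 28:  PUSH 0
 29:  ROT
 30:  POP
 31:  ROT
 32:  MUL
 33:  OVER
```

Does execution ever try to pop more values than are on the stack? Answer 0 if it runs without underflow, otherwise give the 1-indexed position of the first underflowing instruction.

25

PUSH 9  : 9
DUP     : 9 9
DIV     : 1
PUSH -3 : 1 -3
SUB     : 4
PUSH 4  : 4 4
SWAP    : 4 4
SWAP    : 4 4
PUSH 3  : 4 4 3
SUB     : 4 1
OVER    : 4 1 4
PUSH -9 : 4 1 4 -9
DUP     : 4 1 4 -9 -9
SUB     : 4 1 4 0
PUSH -8 : 4 1 4 0 -8
SWAP    : 4 1 4 -8 0
OVER    : 4 1 4 -8 0 -8
POP     : 4 1 4 -8 0
POP     : 4 1 4 -8
SWAP    : 4 1 -8 4
NEG     : 4 1 -8 -4
SUB     : 4 1 -4
ADD     : 4 -3
POP     : 4
OVER  — needs 2 operands, stack has 1 → underflow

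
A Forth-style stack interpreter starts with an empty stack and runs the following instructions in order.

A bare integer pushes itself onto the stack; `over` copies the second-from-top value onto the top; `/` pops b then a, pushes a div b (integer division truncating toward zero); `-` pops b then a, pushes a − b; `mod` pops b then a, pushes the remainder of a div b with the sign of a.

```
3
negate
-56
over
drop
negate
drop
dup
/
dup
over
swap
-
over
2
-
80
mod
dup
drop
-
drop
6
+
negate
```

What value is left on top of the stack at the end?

3      : [3]
negate : [-3]
-56    : [-3, -56]
over   : [-3, -56, -3]
drop   : [-3, -56]
negate : [-3, 56]
drop   : [-3]
dup    : [-3, -3]
/      : [1]
dup    : [1, 1]
over   : [1, 1, 1]
swap   : [1, 1, 1]
-      : [1, 0]
over   : [1, 0, 1]
2      : [1, 0, 1, 2]
-      : [1, 0, -1]
80     : [1, 0, -1, 80]
mod    : [1, 0, -1]
dup    : [1, 0, -1, -1]
drop   : [1, 0, -1]
-      : [1, 1]
drop   : [1]
6      : [1, 6]
+      : [7]
negate : [-7]

-7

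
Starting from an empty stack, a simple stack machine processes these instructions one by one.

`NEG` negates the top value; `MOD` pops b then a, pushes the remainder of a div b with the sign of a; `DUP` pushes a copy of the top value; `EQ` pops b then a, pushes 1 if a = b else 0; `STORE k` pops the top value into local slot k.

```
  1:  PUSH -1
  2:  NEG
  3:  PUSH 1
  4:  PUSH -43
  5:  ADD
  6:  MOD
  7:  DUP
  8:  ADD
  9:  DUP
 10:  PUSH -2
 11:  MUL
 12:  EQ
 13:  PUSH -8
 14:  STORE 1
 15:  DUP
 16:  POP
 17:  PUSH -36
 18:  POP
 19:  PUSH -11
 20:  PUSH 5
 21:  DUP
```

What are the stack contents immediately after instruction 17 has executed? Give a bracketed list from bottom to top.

[0, -36]

PUSH -1   -1
NEG       1
PUSH 1    1 1
PUSH -43  1 1 -43
ADD       1 -42
MOD       1
DUP       1 1
ADD       2
DUP       2 2
PUSH -2   2 2 -2
MUL       2 -4
EQ        0
PUSH -8   0 -8
STORE 1   0
DUP       0 0
POP       0
PUSH -36  0 -36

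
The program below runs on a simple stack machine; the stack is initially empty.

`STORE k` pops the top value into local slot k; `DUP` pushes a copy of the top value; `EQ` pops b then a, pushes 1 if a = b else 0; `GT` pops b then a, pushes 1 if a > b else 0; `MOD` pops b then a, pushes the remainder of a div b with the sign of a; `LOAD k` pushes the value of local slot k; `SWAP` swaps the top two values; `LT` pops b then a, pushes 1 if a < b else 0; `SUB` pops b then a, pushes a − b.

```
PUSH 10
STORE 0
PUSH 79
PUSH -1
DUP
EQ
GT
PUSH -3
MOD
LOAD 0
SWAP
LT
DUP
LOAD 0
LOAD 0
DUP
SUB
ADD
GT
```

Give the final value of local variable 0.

10

PUSH 10  10
STORE 0  (empty)
PUSH 79  79
PUSH -1  79 -1
DUP      79 -1 -1
EQ       79 1
GT       1
PUSH -3  1 -3
MOD      1
LOAD 0   1 10
SWAP     10 1
LT       0
DUP      0 0
LOAD 0   0 0 10
LOAD 0   0 0 10 10
DUP      0 0 10 10 10
SUB      0 0 10 0
ADD      0 0 10
GT       0 0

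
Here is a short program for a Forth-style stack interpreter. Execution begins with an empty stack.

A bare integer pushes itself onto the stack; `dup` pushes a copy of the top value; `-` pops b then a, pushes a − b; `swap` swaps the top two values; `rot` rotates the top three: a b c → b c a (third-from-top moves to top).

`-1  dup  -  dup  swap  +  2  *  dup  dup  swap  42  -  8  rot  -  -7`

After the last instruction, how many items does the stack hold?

-1    -1
dup   -1 -1
-     0
dup   0 0
swap  0 0
+     0
2     0 2
*     0
dup   0 0
dup   0 0 0
swap  0 0 0
42    0 0 0 42
-     0 0 -42
8     0 0 -42 8
rot   0 -42 8 0
-     0 -42 8
-7    0 -42 8 -7

4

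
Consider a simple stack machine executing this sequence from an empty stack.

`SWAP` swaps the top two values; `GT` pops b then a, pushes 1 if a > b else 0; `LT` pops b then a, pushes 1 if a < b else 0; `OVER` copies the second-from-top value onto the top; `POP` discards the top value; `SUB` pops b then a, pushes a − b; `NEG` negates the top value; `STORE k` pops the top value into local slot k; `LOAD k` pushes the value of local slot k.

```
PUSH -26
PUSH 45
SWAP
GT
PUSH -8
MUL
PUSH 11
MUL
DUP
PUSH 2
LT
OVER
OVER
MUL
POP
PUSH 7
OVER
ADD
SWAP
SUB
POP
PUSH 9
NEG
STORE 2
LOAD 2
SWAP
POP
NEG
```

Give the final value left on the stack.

PUSH -26 : -26
PUSH 45  : -26 45
SWAP     : 45 -26
GT       : 1
PUSH -8  : 1 -8
MUL      : -8
PUSH 11  : -8 11
MUL      : -88
DUP      : -88 -88
PUSH 2   : -88 -88 2
LT       : -88 1
OVER     : -88 1 -88
OVER     : -88 1 -88 1
MUL      : -88 1 -88
POP      : -88 1
PUSH 7   : -88 1 7
OVER     : -88 1 7 1
ADD      : -88 1 8
SWAP     : -88 8 1
SUB      : -88 7
POP      : -88
PUSH 9   : -88 9
NEG      : -88 -9
STORE 2  : -88
LOAD 2   : -88 -9
SWAP     : -9 -88
POP      : -9
NEG      : 9

9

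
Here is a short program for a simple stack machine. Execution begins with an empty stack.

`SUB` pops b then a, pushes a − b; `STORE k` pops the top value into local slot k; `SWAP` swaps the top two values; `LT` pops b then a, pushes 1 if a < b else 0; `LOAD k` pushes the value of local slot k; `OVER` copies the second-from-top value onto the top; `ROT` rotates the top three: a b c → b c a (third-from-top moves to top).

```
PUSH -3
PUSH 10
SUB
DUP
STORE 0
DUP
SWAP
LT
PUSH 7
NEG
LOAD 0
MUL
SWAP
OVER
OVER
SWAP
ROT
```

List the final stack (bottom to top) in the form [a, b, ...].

[91, 0, 91, 0]

PUSH -3 → [-3]
PUSH 10 → [-3, 10]
SUB     → [-13]
DUP     → [-13, -13]
STORE 0 → [-13]
DUP     → [-13, -13]
SWAP    → [-13, -13]
LT      → [0]
PUSH 7  → [0, 7]
NEG     → [0, -7]
LOAD 0  → [0, -7, -13]
MUL     → [0, 91]
SWAP    → [91, 0]
OVER    → [91, 0, 91]
OVER    → [91, 0, 91, 0]
SWAP    → [91, 0, 0, 91]
ROT     → [91, 0, 91, 0]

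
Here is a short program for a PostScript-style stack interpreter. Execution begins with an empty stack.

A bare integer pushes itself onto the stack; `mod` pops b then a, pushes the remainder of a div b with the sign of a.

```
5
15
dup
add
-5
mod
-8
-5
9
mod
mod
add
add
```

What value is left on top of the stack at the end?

2

5    5
15   5 15
dup  5 15 15
add  5 30
-5   5 30 -5
mod  5 0
-8   5 0 -8
-5   5 0 -8 -5
9    5 0 -8 -5 9
mod  5 0 -8 -5
mod  5 0 -3
add  5 -3
add  2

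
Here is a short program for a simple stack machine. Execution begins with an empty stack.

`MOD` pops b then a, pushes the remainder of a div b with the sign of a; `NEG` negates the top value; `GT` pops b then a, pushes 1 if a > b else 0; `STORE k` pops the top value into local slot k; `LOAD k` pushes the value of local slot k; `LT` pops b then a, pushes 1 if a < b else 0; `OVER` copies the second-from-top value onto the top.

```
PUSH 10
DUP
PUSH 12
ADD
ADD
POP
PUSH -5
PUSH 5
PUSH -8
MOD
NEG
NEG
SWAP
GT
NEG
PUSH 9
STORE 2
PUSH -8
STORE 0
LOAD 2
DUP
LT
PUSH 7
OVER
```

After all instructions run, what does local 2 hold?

PUSH 10 → [10]
DUP     → [10, 10]
PUSH 12 → [10, 10, 12]
ADD     → [10, 22]
ADD     → [32]
POP     → []
PUSH -5 → [-5]
PUSH 5  → [-5, 5]
PUSH -8 → [-5, 5, -8]
MOD     → [-5, 5]
NEG     → [-5, -5]
NEG     → [-5, 5]
SWAP    → [5, -5]
GT      → [1]
NEG     → [-1]
PUSH 9  → [-1, 9]
STORE 2 → [-1]
PUSH -8 → [-1, -8]
STORE 0 → [-1]
LOAD 2  → [-1, 9]
DUP     → [-1, 9, 9]
LT      → [-1, 0]
PUSH 7  → [-1, 0, 7]
OVER    → [-1, 0, 7, 0]

9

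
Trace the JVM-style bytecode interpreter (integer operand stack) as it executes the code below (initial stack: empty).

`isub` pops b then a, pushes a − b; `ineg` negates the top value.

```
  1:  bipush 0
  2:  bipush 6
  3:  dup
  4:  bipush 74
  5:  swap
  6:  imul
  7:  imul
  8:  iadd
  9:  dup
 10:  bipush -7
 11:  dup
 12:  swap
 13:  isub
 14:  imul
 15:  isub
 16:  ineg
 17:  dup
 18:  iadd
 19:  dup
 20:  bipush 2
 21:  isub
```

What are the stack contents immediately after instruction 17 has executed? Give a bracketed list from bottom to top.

[-2664, -2664]

bipush 0   [0]
bipush 6   [0, 6]
dup        [0, 6, 6]
bipush 74  [0, 6, 6, 74]
swap       [0, 6, 74, 6]
imul       [0, 6, 444]
imul       [0, 2664]
iadd       [2664]
dup        [2664, 2664]
bipush -7  [2664, 2664, -7]
dup        [2664, 2664, -7, -7]
swap       [2664, 2664, -7, -7]
isub       [2664, 2664, 0]
imul       [2664, 0]
isub       [2664]
ineg       [-2664]
dup        [-2664, -2664]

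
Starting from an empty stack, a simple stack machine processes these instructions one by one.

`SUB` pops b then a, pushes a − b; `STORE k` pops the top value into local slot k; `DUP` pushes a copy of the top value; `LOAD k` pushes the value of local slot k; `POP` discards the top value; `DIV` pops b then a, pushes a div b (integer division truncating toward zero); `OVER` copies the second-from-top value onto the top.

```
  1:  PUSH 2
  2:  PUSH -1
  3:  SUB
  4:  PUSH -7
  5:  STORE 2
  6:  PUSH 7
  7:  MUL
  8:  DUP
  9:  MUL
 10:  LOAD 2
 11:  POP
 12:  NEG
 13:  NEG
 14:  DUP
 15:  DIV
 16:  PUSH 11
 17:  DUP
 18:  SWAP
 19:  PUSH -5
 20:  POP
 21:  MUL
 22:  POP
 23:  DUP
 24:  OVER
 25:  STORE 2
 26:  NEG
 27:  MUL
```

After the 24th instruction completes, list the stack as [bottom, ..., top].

[1, 1, 1]

PUSH 2  → [2]
PUSH -1 → [2, -1]
SUB     → [3]
PUSH -7 → [3, -7]
STORE 2 → [3]
PUSH 7  → [3, 7]
MUL     → [21]
DUP     → [21, 21]
MUL     → [441]
LOAD 2  → [441, -7]
POP     → [441]
NEG     → [-441]
NEG     → [441]
DUP     → [441, 441]
DIV     → [1]
PUSH 11 → [1, 11]
DUP     → [1, 11, 11]
SWAP    → [1, 11, 11]
PUSH -5 → [1, 11, 11, -5]
POP     → [1, 11, 11]
MUL     → [1, 121]
POP     → [1]
DUP     → [1, 1]
OVER    → [1, 1, 1]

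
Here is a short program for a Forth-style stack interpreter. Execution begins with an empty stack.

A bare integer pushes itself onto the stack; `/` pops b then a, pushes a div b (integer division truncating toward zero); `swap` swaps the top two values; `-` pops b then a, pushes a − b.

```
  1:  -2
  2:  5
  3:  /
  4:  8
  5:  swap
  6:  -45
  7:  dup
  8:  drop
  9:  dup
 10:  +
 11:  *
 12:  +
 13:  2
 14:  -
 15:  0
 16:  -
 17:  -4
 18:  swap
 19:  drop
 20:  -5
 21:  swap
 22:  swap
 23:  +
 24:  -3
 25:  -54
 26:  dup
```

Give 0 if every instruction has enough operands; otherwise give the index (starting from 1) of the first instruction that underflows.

-2   : [-2]
5    : [-2, 5]
/    : [0]
8    : [0, 8]
swap : [8, 0]
-45  : [8, 0, -45]
dup  : [8, 0, -45, -45]
drop : [8, 0, -45]
dup  : [8, 0, -45, -45]
+    : [8, 0, -90]
*    : [8, 0]
+    : [8]
2    : [8, 2]
-    : [6]
0    : [6, 0]
-    : [6]
-4   : [6, -4]
swap : [-4, 6]
drop : [-4]
-5   : [-4, -5]
swap : [-5, -4]
swap : [-4, -5]
+    : [-9]
-3   : [-9, -3]
-54  : [-9, -3, -54]
dup  : [-9, -3, -54, -54]

0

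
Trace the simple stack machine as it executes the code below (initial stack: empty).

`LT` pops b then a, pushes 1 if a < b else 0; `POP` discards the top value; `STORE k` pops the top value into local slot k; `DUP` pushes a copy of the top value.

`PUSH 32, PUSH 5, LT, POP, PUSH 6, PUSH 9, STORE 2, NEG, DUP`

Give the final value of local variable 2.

PUSH 32 : 32
PUSH 5  : 32 5
LT      : 0
POP     : (empty)
PUSH 6  : 6
PUSH 9  : 6 9
STORE 2 : 6
NEG     : -6
DUP     : -6 -6

9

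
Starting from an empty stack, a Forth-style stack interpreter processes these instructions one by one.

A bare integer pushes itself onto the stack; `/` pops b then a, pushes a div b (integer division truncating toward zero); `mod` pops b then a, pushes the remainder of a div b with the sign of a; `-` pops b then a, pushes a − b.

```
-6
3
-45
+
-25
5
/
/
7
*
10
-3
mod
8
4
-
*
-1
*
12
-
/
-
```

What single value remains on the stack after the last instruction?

-6  → [-6]
3   → [-6, 3]
-45 → [-6, 3, -45]
+   → [-6, -42]
-25 → [-6, -42, -25]
5   → [-6, -42, -25, 5]
/   → [-6, -42, -5]
/   → [-6, 8]
7   → [-6, 8, 7]
*   → [-6, 56]
10  → [-6, 56, 10]
-3  → [-6, 56, 10, -3]
mod → [-6, 56, 1]
8   → [-6, 56, 1, 8]
4   → [-6, 56, 1, 8, 4]
-   → [-6, 56, 1, 4]
*   → [-6, 56, 4]
-1  → [-6, 56, 4, -1]
*   → [-6, 56, -4]
12  → [-6, 56, -4, 12]
-   → [-6, 56, -16]
/   → [-6, -3]
-   → [-3]

-3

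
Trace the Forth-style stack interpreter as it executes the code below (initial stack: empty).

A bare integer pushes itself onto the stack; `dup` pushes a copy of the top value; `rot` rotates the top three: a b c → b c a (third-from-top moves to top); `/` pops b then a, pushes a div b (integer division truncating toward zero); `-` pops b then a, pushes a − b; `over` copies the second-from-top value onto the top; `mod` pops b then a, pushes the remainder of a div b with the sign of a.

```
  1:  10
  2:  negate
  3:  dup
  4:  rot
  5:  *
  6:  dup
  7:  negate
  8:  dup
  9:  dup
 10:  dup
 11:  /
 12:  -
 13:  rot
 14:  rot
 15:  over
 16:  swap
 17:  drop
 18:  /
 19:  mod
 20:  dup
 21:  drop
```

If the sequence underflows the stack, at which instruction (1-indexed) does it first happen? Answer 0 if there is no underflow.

4

10      [10]
negate  [-10]
dup     [-10, -10]
rot  — needs 3 operands, stack has 2 → underflow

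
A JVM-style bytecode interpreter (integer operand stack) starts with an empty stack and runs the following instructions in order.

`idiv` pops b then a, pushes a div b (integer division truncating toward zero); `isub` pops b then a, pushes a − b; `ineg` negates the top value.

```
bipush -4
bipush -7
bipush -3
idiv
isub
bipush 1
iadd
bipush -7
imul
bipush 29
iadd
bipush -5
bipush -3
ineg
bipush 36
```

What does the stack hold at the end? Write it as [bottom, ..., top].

bipush -4 → -4
bipush -7 → -4 -7
bipush -3 → -4 -7 -3
idiv      → -4 2
isub      → -6
bipush 1  → -6 1
iadd      → -5
bipush -7 → -5 -7
imul      → 35
bipush 29 → 35 29
iadd      → 64
bipush -5 → 64 -5
bipush -3 → 64 -5 -3
ineg      → 64 -5 3
bipush 36 → 64 -5 3 36

[64, -5, 3, 36]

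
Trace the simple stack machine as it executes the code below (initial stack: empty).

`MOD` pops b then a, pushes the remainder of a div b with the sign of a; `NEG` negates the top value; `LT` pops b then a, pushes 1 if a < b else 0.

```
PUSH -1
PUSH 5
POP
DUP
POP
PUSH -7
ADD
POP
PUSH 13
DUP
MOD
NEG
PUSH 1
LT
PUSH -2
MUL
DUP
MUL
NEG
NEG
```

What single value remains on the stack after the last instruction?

4

PUSH -1 : [-1]
PUSH 5  : [-1, 5]
POP     : [-1]
DUP     : [-1, -1]
POP     : [-1]
PUSH -7 : [-1, -7]
ADD     : [-8]
POP     : []
PUSH 13 : [13]
DUP     : [13, 13]
MOD     : [0]
NEG     : [0]
PUSH 1  : [0, 1]
LT      : [1]
PUSH -2 : [1, -2]
MUL     : [-2]
DUP     : [-2, -2]
MUL     : [4]
NEG     : [-4]
NEG     : [4]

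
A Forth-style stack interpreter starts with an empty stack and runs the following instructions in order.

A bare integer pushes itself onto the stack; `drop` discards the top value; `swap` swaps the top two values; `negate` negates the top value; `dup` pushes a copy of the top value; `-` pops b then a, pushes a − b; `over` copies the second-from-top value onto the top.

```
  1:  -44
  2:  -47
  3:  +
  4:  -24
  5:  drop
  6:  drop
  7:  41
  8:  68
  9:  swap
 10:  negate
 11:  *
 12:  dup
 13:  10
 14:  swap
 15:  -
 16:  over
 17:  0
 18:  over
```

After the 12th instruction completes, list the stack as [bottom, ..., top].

-44     -44
-47     -44 -47
+       -91
-24     -91 -24
drop    -91
drop    (empty)
41      41
68      41 68
swap    68 41
negate  68 -41
*       -2788
dup     -2788 -2788

[-2788, -2788]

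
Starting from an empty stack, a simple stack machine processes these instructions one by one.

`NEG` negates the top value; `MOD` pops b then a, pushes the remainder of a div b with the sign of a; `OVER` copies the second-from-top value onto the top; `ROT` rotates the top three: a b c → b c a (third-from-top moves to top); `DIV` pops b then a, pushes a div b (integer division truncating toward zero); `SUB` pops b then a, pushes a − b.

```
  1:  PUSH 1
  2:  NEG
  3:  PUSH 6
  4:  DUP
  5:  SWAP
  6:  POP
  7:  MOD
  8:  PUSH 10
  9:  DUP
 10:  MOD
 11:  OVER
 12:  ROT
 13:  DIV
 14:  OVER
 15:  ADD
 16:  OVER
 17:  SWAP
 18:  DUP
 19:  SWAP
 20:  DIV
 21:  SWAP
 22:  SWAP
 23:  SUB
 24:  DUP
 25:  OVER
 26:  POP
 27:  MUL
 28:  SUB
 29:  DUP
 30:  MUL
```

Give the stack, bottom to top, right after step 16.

[0, 1, 0]

PUSH 1  : 1
NEG     : -1
PUSH 6  : -1 6
DUP     : -1 6 6
SWAP    : -1 6 6
POP     : -1 6
MOD     : -1
PUSH 10 : -1 10
DUP     : -1 10 10
MOD     : -1 0
OVER    : -1 0 -1
ROT     : 0 -1 -1
DIV     : 0 1
OVER    : 0 1 0
ADD     : 0 1
OVER    : 0 1 0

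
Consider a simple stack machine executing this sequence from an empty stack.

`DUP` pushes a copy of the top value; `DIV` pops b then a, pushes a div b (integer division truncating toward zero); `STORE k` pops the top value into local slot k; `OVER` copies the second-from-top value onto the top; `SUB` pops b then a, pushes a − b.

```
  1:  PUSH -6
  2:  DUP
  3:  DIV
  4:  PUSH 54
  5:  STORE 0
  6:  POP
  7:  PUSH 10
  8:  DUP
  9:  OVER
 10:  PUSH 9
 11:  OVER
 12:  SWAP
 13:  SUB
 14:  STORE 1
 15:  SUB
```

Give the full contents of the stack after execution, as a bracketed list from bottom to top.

PUSH -6 : -6
DUP     : -6 -6
DIV     : 1
PUSH 54 : 1 54
STORE 0 : 1
POP     : (empty)
PUSH 10 : 10
DUP     : 10 10
OVER    : 10 10 10
PUSH 9  : 10 10 10 9
OVER    : 10 10 10 9 10
SWAP    : 10 10 10 10 9
SUB     : 10 10 10 1
STORE 1 : 10 10 10
SUB     : 10 0

[10, 0]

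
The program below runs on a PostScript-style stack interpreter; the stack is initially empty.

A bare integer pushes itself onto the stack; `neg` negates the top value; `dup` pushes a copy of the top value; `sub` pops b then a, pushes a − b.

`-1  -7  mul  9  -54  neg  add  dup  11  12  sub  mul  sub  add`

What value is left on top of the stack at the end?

133

-1  → [-1]
-7  → [-1, -7]
mul → [7]
9   → [7, 9]
-54 → [7, 9, -54]
neg → [7, 9, 54]
add → [7, 63]
dup → [7, 63, 63]
11  → [7, 63, 63, 11]
12  → [7, 63, 63, 11, 12]
sub → [7, 63, 63, -1]
mul → [7, 63, -63]
sub → [7, 126]
add → [133]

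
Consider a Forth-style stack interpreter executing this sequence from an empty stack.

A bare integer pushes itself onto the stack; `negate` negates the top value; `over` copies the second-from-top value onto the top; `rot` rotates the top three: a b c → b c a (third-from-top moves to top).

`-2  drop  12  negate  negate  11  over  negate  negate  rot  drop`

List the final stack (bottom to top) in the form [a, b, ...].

[11, 12]

-2     : -2
drop   : (empty)
12     : 12
negate : -12
negate : 12
11     : 12 11
over   : 12 11 12
negate : 12 11 -12
negate : 12 11 12
rot    : 11 12 12
drop   : 11 12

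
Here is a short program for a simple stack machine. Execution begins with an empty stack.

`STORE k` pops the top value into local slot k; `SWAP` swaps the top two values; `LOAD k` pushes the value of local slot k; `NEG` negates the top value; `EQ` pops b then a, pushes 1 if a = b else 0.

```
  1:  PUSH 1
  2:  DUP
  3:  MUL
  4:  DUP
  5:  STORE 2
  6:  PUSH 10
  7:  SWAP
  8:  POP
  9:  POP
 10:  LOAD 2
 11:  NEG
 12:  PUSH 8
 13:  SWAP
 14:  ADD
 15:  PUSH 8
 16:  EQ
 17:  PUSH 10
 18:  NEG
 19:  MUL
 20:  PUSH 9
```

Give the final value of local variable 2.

PUSH 1  -> 1
DUP     -> 1 1
MUL     -> 1
DUP     -> 1 1
STORE 2 -> 1
PUSH 10 -> 1 10
SWAP    -> 10 1
POP     -> 10
POP     -> (empty)
LOAD 2  -> 1
NEG     -> -1
PUSH 8  -> -1 8
SWAP    -> 8 -1
ADD     -> 7
PUSH 8  -> 7 8
EQ      -> 0
PUSH 10 -> 0 10
NEG     -> 0 -10
MUL     -> 0
PUSH 9  -> 0 9

1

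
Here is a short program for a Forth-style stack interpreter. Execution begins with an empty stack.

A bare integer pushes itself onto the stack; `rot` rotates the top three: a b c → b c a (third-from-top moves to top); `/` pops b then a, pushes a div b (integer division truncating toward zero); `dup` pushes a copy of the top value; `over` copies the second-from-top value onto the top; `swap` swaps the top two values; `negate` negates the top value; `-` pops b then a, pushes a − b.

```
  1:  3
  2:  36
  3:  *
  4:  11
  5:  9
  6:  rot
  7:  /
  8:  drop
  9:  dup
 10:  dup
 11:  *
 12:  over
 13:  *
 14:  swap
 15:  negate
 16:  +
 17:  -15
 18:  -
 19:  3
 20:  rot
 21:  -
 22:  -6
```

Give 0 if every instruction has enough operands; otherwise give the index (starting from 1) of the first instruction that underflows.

3      -> [3]
36     -> [3, 36]
*      -> [108]
11     -> [108, 11]
9      -> [108, 11, 9]
rot    -> [11, 9, 108]
/      -> [11, 0]
drop   -> [11]
dup    -> [11, 11]
dup    -> [11, 11, 11]
*      -> [11, 121]
over   -> [11, 121, 11]
*      -> [11, 1331]
swap   -> [1331, 11]
negate -> [1331, -11]
+      -> [1320]
-15    -> [1320, -15]
-      -> [1335]
3      -> [1335, 3]
rot  — needs 3 operands, stack has 2 → underflow

20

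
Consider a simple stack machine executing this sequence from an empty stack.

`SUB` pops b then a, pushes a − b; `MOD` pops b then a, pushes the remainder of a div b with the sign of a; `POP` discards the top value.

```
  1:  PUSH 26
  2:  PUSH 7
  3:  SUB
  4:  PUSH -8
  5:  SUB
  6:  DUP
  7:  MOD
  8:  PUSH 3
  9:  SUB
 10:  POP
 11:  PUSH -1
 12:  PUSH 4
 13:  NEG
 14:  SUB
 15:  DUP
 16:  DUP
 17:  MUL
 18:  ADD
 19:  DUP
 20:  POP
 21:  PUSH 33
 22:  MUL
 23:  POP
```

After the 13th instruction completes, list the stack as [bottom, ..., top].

PUSH 26 → 26
PUSH 7  → 26 7
SUB     → 19
PUSH -8 → 19 -8
SUB     → 27
DUP     → 27 27
MOD     → 0
PUSH 3  → 0 3
SUB     → -3
POP     → (empty)
PUSH -1 → -1
PUSH 4  → -1 4
NEG     → -1 -4

[-1, -4]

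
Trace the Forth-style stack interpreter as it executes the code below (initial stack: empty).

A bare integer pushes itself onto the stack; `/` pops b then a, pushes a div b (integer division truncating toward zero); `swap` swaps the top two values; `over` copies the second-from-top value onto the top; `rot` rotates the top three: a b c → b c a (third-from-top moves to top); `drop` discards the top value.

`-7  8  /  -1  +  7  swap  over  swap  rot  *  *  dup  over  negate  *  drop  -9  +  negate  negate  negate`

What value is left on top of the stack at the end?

-7     : -7
8      : -7 8
/      : 0
-1     : 0 -1
+      : -1
7      : -1 7
swap   : 7 -1
over   : 7 -1 7
swap   : 7 7 -1
rot    : 7 -1 7
*      : 7 -7
*      : -49
dup    : -49 -49
over   : -49 -49 -49
negate : -49 -49 49
*      : -49 -2401
drop   : -49
-9     : -49 -9
+      : -58
negate : 58
negate : -58
negate : 58

58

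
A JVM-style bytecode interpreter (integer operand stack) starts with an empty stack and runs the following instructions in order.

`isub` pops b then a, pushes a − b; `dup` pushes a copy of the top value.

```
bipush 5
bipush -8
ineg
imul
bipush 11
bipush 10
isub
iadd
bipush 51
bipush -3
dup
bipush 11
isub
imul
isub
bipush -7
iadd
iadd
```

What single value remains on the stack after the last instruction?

43

bipush 5  -> [5]
bipush -8 -> [5, -8]
ineg      -> [5, 8]
imul      -> [40]
bipush 11 -> [40, 11]
bipush 10 -> [40, 11, 10]
isub      -> [40, 1]
iadd      -> [41]
bipush 51 -> [41, 51]
bipush -3 -> [41, 51, -3]
dup       -> [41, 51, -3, -3]
bipush 11 -> [41, 51, -3, -3, 11]
isub      -> [41, 51, -3, -14]
imul      -> [41, 51, 42]
isub      -> [41, 9]
bipush -7 -> [41, 9, -7]
iadd      -> [41, 2]
iadd      -> [43]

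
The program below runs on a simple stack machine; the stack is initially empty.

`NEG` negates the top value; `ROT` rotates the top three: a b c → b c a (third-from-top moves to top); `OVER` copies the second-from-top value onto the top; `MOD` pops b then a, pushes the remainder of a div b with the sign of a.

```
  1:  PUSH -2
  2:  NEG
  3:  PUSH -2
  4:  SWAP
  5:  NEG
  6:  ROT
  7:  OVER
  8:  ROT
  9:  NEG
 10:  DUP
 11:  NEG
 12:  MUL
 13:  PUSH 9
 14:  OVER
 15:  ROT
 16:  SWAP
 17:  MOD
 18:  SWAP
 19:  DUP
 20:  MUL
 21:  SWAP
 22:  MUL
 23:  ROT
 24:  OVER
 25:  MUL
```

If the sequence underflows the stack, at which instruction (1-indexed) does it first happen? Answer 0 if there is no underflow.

6

PUSH -2 -> [-2]
NEG     -> [2]
PUSH -2 -> [2, -2]
SWAP    -> [-2, 2]
NEG     -> [-2, -2]
ROT  — needs 3 operands, stack has 2 → underflow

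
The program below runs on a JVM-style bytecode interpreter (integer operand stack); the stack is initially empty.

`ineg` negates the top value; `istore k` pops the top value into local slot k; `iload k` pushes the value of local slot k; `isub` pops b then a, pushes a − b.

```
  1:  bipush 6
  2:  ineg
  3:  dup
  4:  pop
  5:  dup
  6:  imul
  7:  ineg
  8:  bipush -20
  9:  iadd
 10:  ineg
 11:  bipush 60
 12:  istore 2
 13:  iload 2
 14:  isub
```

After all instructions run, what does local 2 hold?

bipush 6   → [6]
ineg       → [-6]
dup        → [-6, -6]
pop        → [-6]
dup        → [-6, -6]
imul       → [36]
ineg       → [-36]
bipush -20 → [-36, -20]
iadd       → [-56]
ineg       → [56]
bipush 60  → [56, 60]
istore 2   → [56]
iload 2    → [56, 60]
isub       → [-4]

60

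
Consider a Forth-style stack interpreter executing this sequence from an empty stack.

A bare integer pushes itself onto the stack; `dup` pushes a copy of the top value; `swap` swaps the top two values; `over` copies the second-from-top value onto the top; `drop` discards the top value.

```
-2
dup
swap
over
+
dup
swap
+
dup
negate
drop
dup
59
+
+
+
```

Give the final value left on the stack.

41

-2      [-2]
dup     [-2, -2]
swap    [-2, -2]
over    [-2, -2, -2]
+       [-2, -4]
dup     [-2, -4, -4]
swap    [-2, -4, -4]
+       [-2, -8]
dup     [-2, -8, -8]
negate  [-2, -8, 8]
drop    [-2, -8]
dup     [-2, -8, -8]
59      [-2, -8, -8, 59]
+       [-2, -8, 51]
+       [-2, 43]
+       [41]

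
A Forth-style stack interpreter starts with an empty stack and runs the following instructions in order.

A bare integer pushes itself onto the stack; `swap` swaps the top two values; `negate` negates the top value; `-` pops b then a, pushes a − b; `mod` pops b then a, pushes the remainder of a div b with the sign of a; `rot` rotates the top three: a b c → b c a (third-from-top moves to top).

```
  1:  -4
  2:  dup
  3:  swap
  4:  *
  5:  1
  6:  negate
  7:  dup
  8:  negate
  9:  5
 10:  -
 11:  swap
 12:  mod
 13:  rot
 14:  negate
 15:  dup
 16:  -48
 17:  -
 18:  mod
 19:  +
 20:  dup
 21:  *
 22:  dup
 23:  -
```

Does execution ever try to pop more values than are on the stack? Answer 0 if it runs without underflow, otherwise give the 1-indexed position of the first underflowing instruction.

13

-4     → -4
dup    → -4 -4
swap   → -4 -4
*      → 16
1      → 16 1
negate → 16 -1
dup    → 16 -1 -1
negate → 16 -1 1
5      → 16 -1 1 5
-      → 16 -1 -4
swap   → 16 -4 -1
mod    → 16 0
rot  — needs 3 operands, stack has 2 → underflow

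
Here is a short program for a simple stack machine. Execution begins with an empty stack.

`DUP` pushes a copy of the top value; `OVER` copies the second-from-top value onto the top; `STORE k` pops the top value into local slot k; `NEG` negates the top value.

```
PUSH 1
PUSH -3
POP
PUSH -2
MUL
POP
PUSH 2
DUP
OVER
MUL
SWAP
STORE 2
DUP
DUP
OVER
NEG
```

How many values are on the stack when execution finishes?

4

PUSH 1  -> 1
PUSH -3 -> 1 -3
POP     -> 1
PUSH -2 -> 1 -2
MUL     -> -2
POP     -> (empty)
PUSH 2  -> 2
DUP     -> 2 2
OVER    -> 2 2 2
MUL     -> 2 4
SWAP    -> 4 2
STORE 2 -> 4
DUP     -> 4 4
DUP     -> 4 4 4
OVER    -> 4 4 4 4
NEG     -> 4 4 4 -4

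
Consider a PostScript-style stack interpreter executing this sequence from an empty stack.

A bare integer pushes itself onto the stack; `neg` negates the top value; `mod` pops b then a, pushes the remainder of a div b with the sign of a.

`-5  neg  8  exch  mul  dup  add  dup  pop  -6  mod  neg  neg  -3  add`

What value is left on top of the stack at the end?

-5   -> -5
neg  -> 5
8    -> 5 8
exch -> 8 5
mul  -> 40
dup  -> 40 40
add  -> 80
dup  -> 80 80
pop  -> 80
-6   -> 80 -6
mod  -> 2
neg  -> -2
neg  -> 2
-3   -> 2 -3
add  -> -1

-1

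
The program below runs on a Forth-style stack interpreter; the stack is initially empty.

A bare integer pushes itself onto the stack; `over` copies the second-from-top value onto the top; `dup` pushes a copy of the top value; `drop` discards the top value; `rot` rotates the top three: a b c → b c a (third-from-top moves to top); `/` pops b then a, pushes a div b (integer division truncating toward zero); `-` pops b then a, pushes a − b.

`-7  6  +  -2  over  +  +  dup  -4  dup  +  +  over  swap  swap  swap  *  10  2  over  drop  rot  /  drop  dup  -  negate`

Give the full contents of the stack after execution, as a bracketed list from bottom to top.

[-4, 0]

-7      -7
6       -7 6
+       -1
-2      -1 -2
over    -1 -2 -1
+       -1 -3
+       -4
dup     -4 -4
-4      -4 -4 -4
dup     -4 -4 -4 -4
+       -4 -4 -8
+       -4 -12
over    -4 -12 -4
swap    -4 -4 -12
swap    -4 -12 -4
swap    -4 -4 -12
*       -4 48
10      -4 48 10
2       -4 48 10 2
over    -4 48 10 2 10
drop    -4 48 10 2
rot     -4 10 2 48
/       -4 10 0
drop    -4 10
dup     -4 10 10
-       -4 0
negate  -4 0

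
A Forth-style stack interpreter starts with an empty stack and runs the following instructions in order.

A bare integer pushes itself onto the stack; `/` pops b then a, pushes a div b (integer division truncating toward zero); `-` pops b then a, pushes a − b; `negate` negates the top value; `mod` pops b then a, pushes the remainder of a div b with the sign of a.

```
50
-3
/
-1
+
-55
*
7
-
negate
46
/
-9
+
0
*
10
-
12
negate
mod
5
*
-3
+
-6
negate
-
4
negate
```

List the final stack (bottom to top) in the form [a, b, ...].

50     → [50]
-3     → [50, -3]
/      → [-16]
-1     → [-16, -1]
+      → [-17]
-55    → [-17, -55]
*      → [935]
7      → [935, 7]
-      → [928]
negate → [-928]
46     → [-928, 46]
/      → [-20]
-9     → [-20, -9]
+      → [-29]
0      → [-29, 0]
*      → [0]
10     → [0, 10]
-      → [-10]
12     → [-10, 12]
negate → [-10, -12]
mod    → [-10]
5      → [-10, 5]
*      → [-50]
-3     → [-50, -3]
+      → [-53]
-6     → [-53, -6]
negate → [-53, 6]
-      → [-59]
4      → [-59, 4]
negate → [-59, -4]

[-59, -4]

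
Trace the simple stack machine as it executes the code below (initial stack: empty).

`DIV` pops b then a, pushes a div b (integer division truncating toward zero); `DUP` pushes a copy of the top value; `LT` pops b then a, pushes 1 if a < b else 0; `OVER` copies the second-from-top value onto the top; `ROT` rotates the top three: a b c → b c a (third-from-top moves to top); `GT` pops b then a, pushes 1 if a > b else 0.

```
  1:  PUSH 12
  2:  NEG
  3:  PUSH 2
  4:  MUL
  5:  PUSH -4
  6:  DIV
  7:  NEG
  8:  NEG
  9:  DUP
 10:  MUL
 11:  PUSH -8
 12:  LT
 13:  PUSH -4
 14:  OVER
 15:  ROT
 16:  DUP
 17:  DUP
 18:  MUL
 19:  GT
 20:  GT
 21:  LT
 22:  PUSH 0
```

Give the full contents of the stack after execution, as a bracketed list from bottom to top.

[1, 0]

PUSH 12 → 12
NEG     → -12
PUSH 2  → -12 2
MUL     → -24
PUSH -4 → -24 -4
DIV     → 6
NEG     → -6
NEG     → 6
DUP     → 6 6
MUL     → 36
PUSH -8 → 36 -8
LT      → 0
PUSH -4 → 0 -4
OVER    → 0 -4 0
ROT     → -4 0 0
DUP     → -4 0 0 0
DUP     → -4 0 0 0 0
MUL     → -4 0 0 0
GT      → -4 0 0
GT      → -4 0
LT      → 1
PUSH 0  → 1 0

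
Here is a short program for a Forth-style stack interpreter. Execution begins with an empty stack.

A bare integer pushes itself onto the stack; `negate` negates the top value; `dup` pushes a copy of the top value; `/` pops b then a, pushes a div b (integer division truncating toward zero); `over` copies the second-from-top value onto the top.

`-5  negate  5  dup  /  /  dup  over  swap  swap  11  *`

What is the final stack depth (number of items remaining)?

-5     : -5
negate : 5
5      : 5 5
dup    : 5 5 5
/      : 5 1
/      : 5
dup    : 5 5
over   : 5 5 5
swap   : 5 5 5
swap   : 5 5 5
11     : 5 5 5 11
*      : 5 5 55

3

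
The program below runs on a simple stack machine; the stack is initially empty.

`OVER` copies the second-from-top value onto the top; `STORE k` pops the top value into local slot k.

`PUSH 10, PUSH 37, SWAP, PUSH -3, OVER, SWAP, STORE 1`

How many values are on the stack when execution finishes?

3

PUSH 10 → 10
PUSH 37 → 10 37
SWAP    → 37 10
PUSH -3 → 37 10 -3
OVER    → 37 10 -3 10
SWAP    → 37 10 10 -3
STORE 1 → 37 10 10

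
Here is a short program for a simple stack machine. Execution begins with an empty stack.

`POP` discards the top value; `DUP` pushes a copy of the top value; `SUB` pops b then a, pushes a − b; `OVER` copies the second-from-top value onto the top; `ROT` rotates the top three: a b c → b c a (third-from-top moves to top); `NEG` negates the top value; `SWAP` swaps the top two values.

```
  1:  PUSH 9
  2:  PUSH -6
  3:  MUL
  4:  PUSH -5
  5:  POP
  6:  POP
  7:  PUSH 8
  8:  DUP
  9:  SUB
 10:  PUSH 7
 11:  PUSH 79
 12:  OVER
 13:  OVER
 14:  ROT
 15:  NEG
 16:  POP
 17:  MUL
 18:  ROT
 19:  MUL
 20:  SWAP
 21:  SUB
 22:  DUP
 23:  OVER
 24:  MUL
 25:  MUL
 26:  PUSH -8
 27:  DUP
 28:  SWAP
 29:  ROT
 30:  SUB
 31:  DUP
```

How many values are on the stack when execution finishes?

PUSH 9   [9]
PUSH -6  [9, -6]
MUL      [-54]
PUSH -5  [-54, -5]
POP      [-54]
POP      []
PUSH 8   [8]
DUP      [8, 8]
SUB      [0]
PUSH 7   [0, 7]
PUSH 79  [0, 7, 79]
OVER     [0, 7, 79, 7]
OVER     [0, 7, 79, 7, 79]
ROT      [0, 7, 7, 79, 79]
NEG      [0, 7, 7, 79, -79]
POP      [0, 7, 7, 79]
MUL      [0, 7, 553]
ROT      [7, 553, 0]
MUL      [7, 0]
SWAP     [0, 7]
SUB      [-7]
DUP      [-7, -7]
OVER     [-7, -7, -7]
MUL      [-7, 49]
MUL      [-343]
PUSH -8  [-343, -8]
DUP      [-343, -8, -8]
SWAP     [-343, -8, -8]
ROT      [-8, -8, -343]
SUB      [-8, 335]
DUP      [-8, 335, 335]

3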